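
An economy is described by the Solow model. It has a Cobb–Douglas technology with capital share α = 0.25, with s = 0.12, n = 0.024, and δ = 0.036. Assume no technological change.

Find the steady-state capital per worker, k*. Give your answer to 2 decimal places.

Steady state requires s·f(k) = (n + δ)·k, i.e. s·k^α = (n + δ)·k.
Rearranging, k^(1−α) = s / (n + δ).
k^0.75 = 0.12 / (0.024 + 0.036) = 0.12 / 0.060 = 2.0000
k* = 2.0000^(1/0.75) ≈ 2.5198

k* ≈ 2.52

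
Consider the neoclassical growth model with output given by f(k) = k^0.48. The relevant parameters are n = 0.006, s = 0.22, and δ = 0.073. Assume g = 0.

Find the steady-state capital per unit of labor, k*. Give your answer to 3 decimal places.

In steady state, investment equals break-even investment: s·k^α = (n + δ)·k.
Dividing both sides by k: k^(1−α) = s / (n + δ).
k^0.52 = 0.22 / (0.006 + 0.073) = 0.22 / 0.079 = 2.7848
k* = 2.7848^(1/0.52) ≈ 7.1676

k* = 7.168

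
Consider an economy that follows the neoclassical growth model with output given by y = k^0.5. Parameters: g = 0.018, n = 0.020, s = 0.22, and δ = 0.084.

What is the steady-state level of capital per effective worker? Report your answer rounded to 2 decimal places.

In steady state, investment equals break-even investment: s·k^α = (n + g + δ)·k.
Rearranging, k^(1−α) = s / (n + g + δ).
k^0.5 = 0.22 / (0.020 + 0.018 + 0.084) = 0.22 / 0.122 = 1.8033
k* = 1.8033^(1/0.5) ≈ 3.2519

k* = 3.25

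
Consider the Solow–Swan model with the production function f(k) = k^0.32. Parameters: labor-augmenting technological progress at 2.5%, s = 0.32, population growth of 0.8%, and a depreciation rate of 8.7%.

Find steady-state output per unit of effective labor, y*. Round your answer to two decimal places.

y* ≈ 1.59

Steady state requires s·f(k) = (n + g + δ)·k, i.e. s·k^α = (n + g + δ)·k.
Rearranging, k^(1−α) = s / (n + g + δ).
k^0.68 = 0.32 / (0.008 + 0.025 + 0.087) = 0.32 / 0.120 = 2.6667
k* = 2.6667^(1/0.68) ≈ 4.2309
y* = (k*)^α = 4.2309^0.32 ≈ 1.5866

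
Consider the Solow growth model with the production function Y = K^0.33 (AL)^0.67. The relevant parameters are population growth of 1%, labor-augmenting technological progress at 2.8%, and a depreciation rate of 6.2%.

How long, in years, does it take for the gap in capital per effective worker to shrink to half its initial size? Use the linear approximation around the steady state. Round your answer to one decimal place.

t_½ ≈ 10.3 years

Near the steady state the convergence rate is λ = (1 − α)(n + g + δ).
λ = (1 − 0.33) × 0.100 = 0.67 × 0.100 = 0.0670
Half-life = ln 2 / λ = 0.6931 / 0.0670 ≈ 10.34 years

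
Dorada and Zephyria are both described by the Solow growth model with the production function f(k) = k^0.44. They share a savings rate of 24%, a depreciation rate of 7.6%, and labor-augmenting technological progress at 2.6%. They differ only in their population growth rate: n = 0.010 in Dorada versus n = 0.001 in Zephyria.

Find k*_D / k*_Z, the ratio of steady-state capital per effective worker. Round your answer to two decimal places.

Steady-state k* = [s/(n + g + δ)]^(1/(1−α)), so the ratio is [ (s_D/(n + g + δ)_D) / (s_Z/(n + g + δ)_Z) ]^1.7857.
s_D/(n + g + δ)_D = 0.24/0.112 = 2.1429; s_Z/(n + g + δ)_Z = 0.24/0.103 = 2.3301.
Ratio = (2.1429/2.3301)^1.7857 = 0.9197^1.7857 ≈ 0.8612

k*_D / k*_Z ≈ 0.86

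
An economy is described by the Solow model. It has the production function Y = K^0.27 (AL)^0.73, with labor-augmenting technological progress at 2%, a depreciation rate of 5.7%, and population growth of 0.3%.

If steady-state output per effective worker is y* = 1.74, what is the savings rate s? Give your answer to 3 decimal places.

Steady state requires s·f(k) = (n + g + δ)·k, i.e. s·k^α = (n + g + δ)·k.
Since y* = [s/(n + g + δ)]^(α/(1−α)), we have s/(n + g + δ) = (y*)^((1−α)/α) = 1.74^2.7037 = 4.4707.
Therefore s = 4.4707 × (n + g + δ) = 4.4707 × 0.080 = 0.3577.

s ≈ 0.358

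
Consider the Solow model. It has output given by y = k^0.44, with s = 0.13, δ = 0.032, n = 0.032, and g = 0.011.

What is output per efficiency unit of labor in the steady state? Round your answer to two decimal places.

At the steady state, Δk = 0, so s·k^α = (n + g + δ)·k.
Dividing both sides by k: k^(1−α) = s / (n + g + δ).
k^0.56 = 0.13 / (0.032 + 0.011 + 0.032) = 0.13 / 0.075 = 1.7333
k* = 1.7333^(1/0.56) ≈ 2.6703
y* = (k*)^α = 2.6703^0.44 ≈ 1.5406

y* = 1.54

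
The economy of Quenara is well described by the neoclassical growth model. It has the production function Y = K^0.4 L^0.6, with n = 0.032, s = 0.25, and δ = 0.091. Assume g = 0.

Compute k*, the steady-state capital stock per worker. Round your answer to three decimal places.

k* ≈ 3.261

In steady state, investment equals break-even investment: s·k^α = (n + δ)·k.
Rearranging, k^(1−α) = s / (n + δ).
k^0.6 = 0.25 / (0.032 + 0.091) = 0.25 / 0.123 = 2.0325
k* = 2.0325^(1/0.6) ≈ 3.2613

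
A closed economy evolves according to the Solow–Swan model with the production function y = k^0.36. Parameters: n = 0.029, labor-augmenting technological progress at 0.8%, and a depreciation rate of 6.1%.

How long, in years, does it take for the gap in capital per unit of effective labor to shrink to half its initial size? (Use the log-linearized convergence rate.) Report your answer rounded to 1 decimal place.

half-life ≈ 11.1 years

Near the steady state the convergence rate is λ = (1 − α)(n + g + δ).
λ = (1 − 0.36) × 0.098 = 0.64 × 0.098 = 0.06272
Half-life = ln 2 / λ = 0.6931 / 0.06272 ≈ 11.05 years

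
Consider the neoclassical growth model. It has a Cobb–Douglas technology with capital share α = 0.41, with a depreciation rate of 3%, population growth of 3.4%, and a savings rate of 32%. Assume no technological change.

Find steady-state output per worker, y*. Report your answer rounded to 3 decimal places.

At the steady state, Δk = 0, so s·k^α = (n + δ)·k.
Rearranging, k^(1−α) = s / (n + δ).
k^0.59 = 0.32 / (0.034 + 0.030) = 0.32 / 0.064 = 5.0000
k* = 5.0000^(1/0.59) ≈ 15.3001
y* = (k*)^α = 15.3001^0.41 ≈ 3.0600

y* = 3.060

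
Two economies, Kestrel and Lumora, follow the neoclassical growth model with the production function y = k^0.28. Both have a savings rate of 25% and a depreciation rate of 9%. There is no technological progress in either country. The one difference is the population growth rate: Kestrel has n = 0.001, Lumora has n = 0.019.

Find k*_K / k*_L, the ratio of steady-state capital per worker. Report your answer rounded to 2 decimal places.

k*_K / k*_L ≈ 1.28

Steady-state k* = [s/(n + δ)]^(1/(1−α)), so the ratio is [ (s_K/(n + δ)_K) / (s_L/(n + δ)_L) ]^1.3889.
s_K/(n + δ)_K = 0.25/0.091 = 2.7473; s_L/(n + δ)_L = 0.25/0.109 = 2.2936.
Ratio = (2.7473/2.2936)^1.3889 = 1.1978^1.3889 ≈ 1.2849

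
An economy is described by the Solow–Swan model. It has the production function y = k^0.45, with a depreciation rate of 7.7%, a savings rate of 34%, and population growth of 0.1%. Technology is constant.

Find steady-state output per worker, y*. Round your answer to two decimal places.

y* ≈ 3.34

At the steady state, Δk = 0, so s·k^α = (n + δ)·k.
Rearranging, k^(1−α) = s / (n + δ).
k^0.55 = 0.34 / (0.001 + 0.077) = 0.34 / 0.078 = 4.3590
k* = 4.3590^(1/0.55) ≈ 14.5386
y* = (k*)^α = 14.5386^0.45 ≈ 3.3353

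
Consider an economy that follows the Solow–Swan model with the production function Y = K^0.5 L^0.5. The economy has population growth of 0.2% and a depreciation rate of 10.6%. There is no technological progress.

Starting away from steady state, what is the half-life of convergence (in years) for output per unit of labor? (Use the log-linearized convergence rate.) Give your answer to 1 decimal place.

about 12.8 years

Near the steady state the convergence rate is λ = (1 − α)(n + δ).
λ = (1 − 0.5) × 0.108 = 0.5 × 0.108 = 0.0540
Half-life = ln 2 / λ = 0.6931 / 0.0540 ≈ 12.84 years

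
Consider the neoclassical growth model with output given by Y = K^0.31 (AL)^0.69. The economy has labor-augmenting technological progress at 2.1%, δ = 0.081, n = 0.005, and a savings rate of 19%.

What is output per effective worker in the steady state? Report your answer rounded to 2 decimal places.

In steady state, investment equals break-even investment: s·k^α = (n + g + δ)·k.
Dividing both sides by k: k^(1−α) = s / (n + g + δ).
k^0.69 = 0.19 / (0.005 + 0.021 + 0.081) = 0.19 / 0.107 = 1.7757
k* = 1.7757^(1/0.69) ≈ 2.2983
y* = (k*)^α = 2.2983^0.31 ≈ 1.2943

y* ≈ 1.29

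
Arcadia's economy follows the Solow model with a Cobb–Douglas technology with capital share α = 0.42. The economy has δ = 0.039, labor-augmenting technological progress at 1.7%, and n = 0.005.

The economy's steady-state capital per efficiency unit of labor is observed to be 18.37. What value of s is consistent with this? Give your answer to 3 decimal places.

s ≈ 0.330

Steady state requires s·f(k) = (n + g + δ)·k, i.e. s·k^α = (n + g + δ)·k.
So s / (n + g + δ) = (k*)^(1−α) = 18.37^0.58 = 5.4098.
Therefore s = 5.4098 × (n + g + δ) = 5.4098 × 0.061 = 0.3300.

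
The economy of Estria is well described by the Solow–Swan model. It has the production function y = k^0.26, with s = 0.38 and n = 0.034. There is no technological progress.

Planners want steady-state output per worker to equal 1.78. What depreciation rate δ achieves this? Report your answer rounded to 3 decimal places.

δ ≈ 0.040

In steady state, investment equals break-even investment: s·k^α = (n + δ)·k.
Since y* = [s/(n + δ)]^(α/(1−α)), we have s/(n + δ) = (y*)^((1−α)/α) = 1.78^2.8462 = 5.1611.
Therefore n + δ = s / 5.1611 = 0.38 / 5.1611 = 0.0736, so δ = 0.0736 − 0.034 = 0.0396.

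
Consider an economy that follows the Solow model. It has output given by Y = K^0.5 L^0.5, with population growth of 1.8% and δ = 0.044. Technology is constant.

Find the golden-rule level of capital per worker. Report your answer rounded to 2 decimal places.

k_gold ≈ 65.04

The golden rule sets f'(k) = n + δ, i.e. α·k^(α−1) = n + δ.
So k^(1−α) = α / (n + δ) = 0.5 / 0.062 = 8.0645.
k_gold = 8.0645^(1/0.5) ≈ 65.0362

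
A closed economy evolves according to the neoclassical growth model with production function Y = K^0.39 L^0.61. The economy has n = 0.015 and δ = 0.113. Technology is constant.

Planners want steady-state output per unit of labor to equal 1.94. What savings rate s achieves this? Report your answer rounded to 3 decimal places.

s ≈ 0.361

At the steady state, Δk = 0, so s·k^α = (n + δ)·k.
Since y* = [s/(n + δ)]^(α/(1−α)), we have s/(n + δ) = (y*)^((1−α)/α) = 1.94^1.5641 = 2.8194.
Therefore s = 2.8194 × (n + δ) = 2.8194 × 0.128 = 0.3609.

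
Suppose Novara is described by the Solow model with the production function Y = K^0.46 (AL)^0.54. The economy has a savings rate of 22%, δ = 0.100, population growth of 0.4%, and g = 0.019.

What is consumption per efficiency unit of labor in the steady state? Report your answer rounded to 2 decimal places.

At the steady state, Δk = 0, so s·k^α = (n + g + δ)·k.
Rearranging, k^(1−α) = s / (n + g + δ).
k^0.54 = 0.22 / (0.004 + 0.019 + 0.100) = 0.22 / 0.123 = 1.7886
k* = 1.7886^(1/0.54) ≈ 2.9351
y* = (k*)^α = 2.9351^0.46 ≈ 1.6410
c* = (1 − s)·y* = (1 − 0.22) × 1.6410 ≈ 1.2800

c* ≈ 1.28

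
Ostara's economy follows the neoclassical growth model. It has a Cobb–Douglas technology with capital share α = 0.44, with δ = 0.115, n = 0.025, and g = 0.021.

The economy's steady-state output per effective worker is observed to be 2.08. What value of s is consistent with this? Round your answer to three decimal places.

In steady state, investment equals break-even investment: s·k^α = (n + g + δ)·k.
Since y* = [s/(n + g + δ)]^(α/(1−α)), we have s/(n + g + δ) = (y*)^((1−α)/α) = 2.08^1.2727 = 2.5398.
Therefore s = 2.5398 × (n + g + δ) = 2.5398 × 0.161 = 0.4089.

s ≈ 0.409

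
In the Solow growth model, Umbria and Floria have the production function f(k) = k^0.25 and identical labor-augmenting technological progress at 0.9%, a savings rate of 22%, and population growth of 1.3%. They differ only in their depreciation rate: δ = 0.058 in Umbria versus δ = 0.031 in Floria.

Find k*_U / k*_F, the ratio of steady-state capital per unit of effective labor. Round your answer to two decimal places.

ratio ≈ 0.58

Steady-state k* = [s/(n + g + δ)]^(1/(1−α)), so the ratio is [ (s_U/(n + g + δ)_U) / (s_F/(n + g + δ)_F) ]^1.3333.
s_U/(n + g + δ)_U = 0.22/0.080 = 2.7500; s_F/(n + g + δ)_F = 0.22/0.053 = 4.1509.
Ratio = (2.7500/4.1509)^1.3333 = 0.6625^1.3333 ≈ 0.5775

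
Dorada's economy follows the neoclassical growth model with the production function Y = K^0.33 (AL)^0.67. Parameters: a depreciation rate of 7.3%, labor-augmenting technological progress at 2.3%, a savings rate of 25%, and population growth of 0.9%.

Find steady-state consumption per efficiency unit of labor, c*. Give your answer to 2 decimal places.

In steady state, investment equals break-even investment: s·k^α = (n + g + δ)·k.
Rearranging, k^(1−α) = s / (n + g + δ).
k^0.67 = 0.25 / (0.009 + 0.023 + 0.073) = 0.25 / 0.105 = 2.3810
k* = 2.3810^(1/0.67) ≈ 3.6503
y* = (k*)^α = 3.6503^0.33 ≈ 1.5331
c* = (1 − s)·y* = (1 − 0.25) × 1.5331 ≈ 1.1498

c* = 1.15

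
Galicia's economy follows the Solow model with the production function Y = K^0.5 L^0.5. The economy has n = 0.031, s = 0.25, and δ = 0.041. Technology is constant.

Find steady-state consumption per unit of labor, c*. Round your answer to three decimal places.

c* = 2.604

In steady state, investment equals break-even investment: s·k^α = (n + δ)·k.
Dividing both sides by k: k^(1−α) = s / (n + δ).
k^0.5 = 0.25 / (0.031 + 0.041) = 0.25 / 0.072 = 3.4722
k* = 3.4722^(1/0.5) ≈ 12.0562
y* = (k*)^α = 12.0562^0.5 ≈ 3.4722
c* = (1 − s)·y* = (1 − 0.25) × 3.4722 ≈ 2.6042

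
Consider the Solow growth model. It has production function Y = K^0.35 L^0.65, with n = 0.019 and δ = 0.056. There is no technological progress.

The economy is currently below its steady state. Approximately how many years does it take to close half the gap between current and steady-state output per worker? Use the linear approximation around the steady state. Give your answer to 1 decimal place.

Near the steady state the convergence rate is λ = (1 − α)(n + δ).
λ = (1 − 0.35) × 0.075 = 0.65 × 0.075 = 0.04875
Half-life = ln 2 / λ = 0.6931 / 0.04875 ≈ 14.22 years

about 14.2 years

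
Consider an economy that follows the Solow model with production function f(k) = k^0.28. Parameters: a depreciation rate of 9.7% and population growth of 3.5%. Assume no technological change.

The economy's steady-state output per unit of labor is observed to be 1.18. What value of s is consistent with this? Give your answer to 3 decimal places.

In steady state, investment equals break-even investment: s·k^α = (n + δ)·k.
Since y* = [s/(n + δ)]^(α/(1−α)), we have s/(n + δ) = (y*)^((1−α)/α) = 1.18^2.5714 = 1.5305.
Therefore s = 1.5305 × (n + δ) = 1.5305 × 0.132 = 0.2020.

s ≈ 0.202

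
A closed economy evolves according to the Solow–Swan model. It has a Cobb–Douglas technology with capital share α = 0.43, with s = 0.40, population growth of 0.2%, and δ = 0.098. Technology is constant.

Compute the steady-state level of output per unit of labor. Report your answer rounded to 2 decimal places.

At the steady state, Δk = 0, so s·k^α = (n + δ)·k.
Dividing both sides by k: k^(1−α) = s / (n + δ).
k^0.57 = 0.40 / (0.002 + 0.098) = 0.40 / 0.100 = 4.0000
k* = 4.0000^(1/0.57) ≈ 11.3827
y* = (k*)^α = 11.3827^0.43 ≈ 2.8457

y* ≈ 2.85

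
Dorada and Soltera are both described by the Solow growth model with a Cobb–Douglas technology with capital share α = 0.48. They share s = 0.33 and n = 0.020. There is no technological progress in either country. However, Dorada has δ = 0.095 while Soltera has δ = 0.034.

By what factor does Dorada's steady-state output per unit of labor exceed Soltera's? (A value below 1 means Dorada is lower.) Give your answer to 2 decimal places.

ratio ≈ 0.50

Steady-state y* = [s/(n + δ)]^(α/(1−α)), so the ratio is [ (s_D/(n + δ)_D) / (s_S/(n + δ)_S) ]^0.9231.
s_D/(n + δ)_D = 0.33/0.115 = 2.8696; s_S/(n + δ)_S = 0.33/0.054 = 6.1111.
Ratio = (2.8696/6.1111)^0.9231 = 0.4696^0.9231 ≈ 0.4977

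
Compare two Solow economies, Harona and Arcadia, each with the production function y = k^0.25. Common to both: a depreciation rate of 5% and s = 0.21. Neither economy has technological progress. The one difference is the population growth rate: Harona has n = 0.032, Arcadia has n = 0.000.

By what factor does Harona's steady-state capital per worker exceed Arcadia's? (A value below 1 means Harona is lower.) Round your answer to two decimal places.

Steady-state k* = [s/(n + δ)]^(1/(1−α)), so the ratio is [ (s_H/(n + δ)_H) / (s_A/(n + δ)_A) ]^1.3333.
s_H/(n + δ)_H = 0.21/0.082 = 2.5610; s_A/(n + δ)_A = 0.21/0.050 = 4.2000.
Ratio = (2.5610/4.2000)^1.3333 = 0.6098^1.3333 ≈ 0.5171

ratio ≈ 0.52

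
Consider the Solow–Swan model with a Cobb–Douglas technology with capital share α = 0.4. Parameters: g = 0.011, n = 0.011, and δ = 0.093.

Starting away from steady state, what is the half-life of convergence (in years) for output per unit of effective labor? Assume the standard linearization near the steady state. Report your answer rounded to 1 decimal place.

t_½ ≈ 10.0 years

Near the steady state the convergence rate is λ = (1 − α)(n + g + δ).
λ = (1 − 0.4) × 0.115 = 0.6 × 0.115 = 0.0690
Half-life = ln 2 / λ = 0.6931 / 0.0690 ≈ 10.04 years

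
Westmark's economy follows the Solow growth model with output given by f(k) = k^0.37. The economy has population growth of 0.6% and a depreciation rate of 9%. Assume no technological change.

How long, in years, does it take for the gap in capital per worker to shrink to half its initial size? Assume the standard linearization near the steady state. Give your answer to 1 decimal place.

Near the steady state the convergence rate is λ = (1 − α)(n + δ).
λ = (1 − 0.37) × 0.096 = 0.63 × 0.096 = 0.06048
Half-life = ln 2 / λ = 0.6931 / 0.06048 ≈ 11.46 years

about 11.5 years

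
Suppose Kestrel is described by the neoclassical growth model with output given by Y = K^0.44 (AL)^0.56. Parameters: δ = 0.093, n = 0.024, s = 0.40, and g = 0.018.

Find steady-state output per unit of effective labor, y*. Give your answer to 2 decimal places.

y* ≈ 2.35

In steady state, investment equals break-even investment: s·k^α = (n + g + δ)·k.
Rearranging, k^(1−α) = s / (n + g + δ).
k^0.56 = 0.40 / (0.024 + 0.018 + 0.093) = 0.40 / 0.135 = 2.9630
k* = 2.9630^(1/0.56) ≈ 6.9563
y* = (k*)^α = 6.9563^0.44 ≈ 2.3477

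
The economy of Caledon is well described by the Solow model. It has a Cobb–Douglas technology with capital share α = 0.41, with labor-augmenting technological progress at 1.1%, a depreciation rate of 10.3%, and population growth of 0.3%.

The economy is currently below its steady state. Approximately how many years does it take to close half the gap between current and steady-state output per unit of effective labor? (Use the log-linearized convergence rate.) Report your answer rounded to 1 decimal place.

Near the steady state the convergence rate is λ = (1 − α)(n + g + δ).
λ = (1 − 0.41) × 0.117 = 0.59 × 0.117 = 0.06903
Half-life = ln 2 / λ = 0.6931 / 0.06903 ≈ 10.04 years

half-life ≈ 10.0 years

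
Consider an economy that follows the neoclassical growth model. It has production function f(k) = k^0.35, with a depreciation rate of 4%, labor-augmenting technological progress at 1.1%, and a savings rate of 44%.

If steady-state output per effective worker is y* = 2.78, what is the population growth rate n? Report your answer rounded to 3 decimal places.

In steady state, investment equals break-even investment: s·k^α = (n + g + δ)·k.
Since y* = [s/(n + g + δ)]^(α/(1−α)), we have s/(n + g + δ) = (y*)^((1−α)/α) = 2.78^1.8571 = 6.6778.
Therefore n + g + δ = s / 6.6778 = 0.44 / 6.6778 = 0.0659, so n = 0.0659 − 0.051 = 0.0149.

n ≈ 0.015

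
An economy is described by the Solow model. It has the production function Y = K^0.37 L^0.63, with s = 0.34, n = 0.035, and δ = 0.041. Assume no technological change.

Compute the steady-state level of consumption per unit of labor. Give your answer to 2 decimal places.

c* ≈ 1.59

Steady state requires s·f(k) = (n + δ)·k, i.e. s·k^α = (n + δ)·k.
Rearranging, k^(1−α) = s / (n + δ).
k^0.63 = 0.34 / (0.035 + 0.041) = 0.34 / 0.076 = 4.4737
k* = 4.4737^(1/0.63) ≈ 10.7846
y* = (k*)^α = 10.7846^0.37 ≈ 2.4107
c* = (1 − s)·y* = (1 − 0.34) × 2.4107 ≈ 1.5911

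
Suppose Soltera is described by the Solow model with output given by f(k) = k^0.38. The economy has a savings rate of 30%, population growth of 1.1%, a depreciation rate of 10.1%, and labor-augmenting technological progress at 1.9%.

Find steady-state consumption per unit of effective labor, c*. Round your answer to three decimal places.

In steady state, investment equals break-even investment: s·k^α = (n + g + δ)·k.
Dividing both sides by k: k^(1−α) = s / (n + g + δ).
k^0.62 = 0.30 / (0.011 + 0.019 + 0.101) = 0.30 / 0.131 = 2.2901
k* = 2.2901^(1/0.62) ≈ 3.8055
y* = (k*)^α = 3.8055^0.38 ≈ 1.6617
c* = (1 − s)·y* = (1 − 0.30) × 1.6617 ≈ 1.1632

c* ≈ 1.163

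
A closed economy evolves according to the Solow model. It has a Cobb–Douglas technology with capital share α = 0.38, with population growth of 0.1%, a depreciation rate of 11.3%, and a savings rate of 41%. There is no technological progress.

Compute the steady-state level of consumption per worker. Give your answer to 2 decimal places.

c* ≈ 1.29

At the steady state, Δk = 0, so s·k^α = (n + δ)·k.
Dividing both sides by k: k^(1−α) = s / (n + δ).
k^0.62 = 0.41 / (0.001 + 0.113) = 0.41 / 0.114 = 3.5965
k* = 3.5965^(1/0.62) ≈ 7.8810
y* = (k*)^α = 7.8810^0.38 ≈ 2.1913
c* = (1 − s)·y* = (1 − 0.41) × 2.1913 ≈ 1.2929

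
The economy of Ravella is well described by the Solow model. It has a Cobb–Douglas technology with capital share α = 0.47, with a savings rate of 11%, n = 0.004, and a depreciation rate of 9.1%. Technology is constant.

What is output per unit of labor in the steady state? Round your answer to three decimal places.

Steady state requires s·f(k) = (n + δ)·k, i.e. s·k^α = (n + δ)·k.
Dividing both sides by k: k^(1−α) = s / (n + δ).
k^0.53 = 0.11 / (0.004 + 0.091) = 0.11 / 0.095 = 1.1579
k* = 1.1579^(1/0.53) ≈ 1.3187
y* = (k*)^α = 1.3187^0.47 ≈ 1.1389

y* ≈ 1.139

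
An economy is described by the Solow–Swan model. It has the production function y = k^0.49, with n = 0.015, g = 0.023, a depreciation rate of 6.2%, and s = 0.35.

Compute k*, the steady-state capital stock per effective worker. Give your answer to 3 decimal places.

k* = 11.663

Steady state requires s·f(k) = (n + g + δ)·k, i.e. s·k^α = (n + g + δ)·k.
Rearranging, k^(1−α) = s / (n + g + δ).
k^0.51 = 0.35 / (0.015 + 0.023 + 0.062) = 0.35 / 0.100 = 3.5000
k* = 3.5000^(1/0.51) ≈ 11.6627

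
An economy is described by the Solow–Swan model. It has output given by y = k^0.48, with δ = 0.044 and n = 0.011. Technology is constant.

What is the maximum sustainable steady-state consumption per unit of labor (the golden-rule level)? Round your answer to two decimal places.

At the golden rule, f'(k) = n + δ, so α·k^(α−1) = n + δ and k_gold = (α/(n + δ))^(1/(1−α)).
k_gold = (0.48/0.055)^(1/0.52) = 8.7273^1.9231 ≈ 64.4772
c_gold = f(k_gold) − (n + δ)·k_gold = 7.3878 − 0.055×64.4772 ≈ 3.8416

c_gold ≈ 3.84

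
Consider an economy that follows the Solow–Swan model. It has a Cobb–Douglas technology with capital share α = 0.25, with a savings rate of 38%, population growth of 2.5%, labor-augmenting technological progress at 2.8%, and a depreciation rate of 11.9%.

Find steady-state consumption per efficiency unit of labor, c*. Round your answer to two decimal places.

Steady state requires s·f(k) = (n + g + δ)·k, i.e. s·k^α = (n + g + δ)·k.
Dividing both sides by k: k^(1−α) = s / (n + g + δ).
k^0.75 = 0.38 / (0.025 + 0.028 + 0.119) = 0.38 / 0.172 = 2.2093
k* = 2.2093^(1/0.75) ≈ 2.8774
y* = (k*)^α = 2.8774^0.25 ≈ 1.3024
c* = (1 − s)·y* = (1 − 0.38) × 1.3024 ≈ 0.8075

c* = 0.81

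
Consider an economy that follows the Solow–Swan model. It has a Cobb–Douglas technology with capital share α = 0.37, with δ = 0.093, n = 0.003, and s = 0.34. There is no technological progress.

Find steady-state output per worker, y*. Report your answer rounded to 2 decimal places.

y* ≈ 2.10

At the steady state, Δk = 0, so s·k^α = (n + δ)·k.
Dividing both sides by k: k^(1−α) = s / (n + δ).
k^0.63 = 0.34 / (0.003 + 0.093) = 0.34 / 0.096 = 3.5417
k* = 3.5417^(1/0.63) ≈ 7.4433
y* = (k*)^α = 7.4433^0.37 ≈ 2.1016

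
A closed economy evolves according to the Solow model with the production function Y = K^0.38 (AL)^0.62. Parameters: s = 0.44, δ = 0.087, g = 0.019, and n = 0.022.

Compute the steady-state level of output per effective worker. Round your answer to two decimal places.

y* ≈ 2.13

Steady state requires s·f(k) = (n + g + δ)·k, i.e. s·k^α = (n + g + δ)·k.
Dividing both sides by k: k^(1−α) = s / (n + g + δ).
k^0.62 = 0.44 / (0.022 + 0.019 + 0.087) = 0.44 / 0.128 = 3.4375
k* = 3.4375^(1/0.62) ≈ 7.3267
y* = (k*)^α = 7.3267^0.38 ≈ 2.1314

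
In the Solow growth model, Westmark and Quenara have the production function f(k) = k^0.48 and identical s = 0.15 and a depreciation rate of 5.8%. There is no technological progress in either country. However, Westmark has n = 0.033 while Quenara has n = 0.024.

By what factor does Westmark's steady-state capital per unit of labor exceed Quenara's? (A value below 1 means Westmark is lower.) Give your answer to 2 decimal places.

k*_W / k*_Q ≈ 0.82

Steady-state k* = [s/(n + δ)]^(1/(1−α)), so the ratio is [ (s_W/(n + δ)_W) / (s_Q/(n + δ)_Q) ]^1.9231.
s_W/(n + δ)_W = 0.15/0.091 = 1.6484; s_Q/(n + δ)_Q = 0.15/0.082 = 1.8293.
Ratio = (1.6484/1.8293)^1.9231 = 0.9011^1.9231 ≈ 0.8185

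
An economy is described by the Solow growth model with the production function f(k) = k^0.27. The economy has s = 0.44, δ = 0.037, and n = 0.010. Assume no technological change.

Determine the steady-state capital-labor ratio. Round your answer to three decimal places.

Steady state requires s·f(k) = (n + δ)·k, i.e. s·k^α = (n + δ)·k.
Rearranging, k^(1−α) = s / (n + δ).
k^0.73 = 0.44 / (0.010 + 0.037) = 0.44 / 0.047 = 9.3617
k* = 9.3617^(1/0.73) ≈ 21.4103

k* ≈ 21.410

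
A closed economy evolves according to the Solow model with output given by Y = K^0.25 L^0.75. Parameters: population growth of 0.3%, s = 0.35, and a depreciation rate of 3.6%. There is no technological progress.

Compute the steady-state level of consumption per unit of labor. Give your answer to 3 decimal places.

At the steady state, Δk = 0, so s·k^α = (n + δ)·k.
Dividing both sides by k: k^(1−α) = s / (n + δ).
k^0.75 = 0.35 / (0.003 + 0.036) = 0.35 / 0.039 = 8.9744
k* = 8.9744^(1/0.75) ≈ 18.6498
y* = (k*)^α = 18.6498^0.25 ≈ 2.0781
c* = (1 − s)·y* = (1 − 0.35) × 2.0781 ≈ 1.3508

c* = 1.351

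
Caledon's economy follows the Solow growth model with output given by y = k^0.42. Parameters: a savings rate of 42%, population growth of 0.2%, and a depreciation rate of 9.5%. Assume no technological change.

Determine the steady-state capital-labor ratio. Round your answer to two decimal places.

k* ≈ 12.51

Steady state requires s·f(k) = (n + δ)·k, i.e. s·k^α = (n + δ)·k.
Dividing both sides by k: k^(1−α) = s / (n + δ).
k^0.58 = 0.42 / (0.002 + 0.095) = 0.42 / 0.097 = 4.3299
k* = 4.3299^(1/0.58) ≈ 12.5134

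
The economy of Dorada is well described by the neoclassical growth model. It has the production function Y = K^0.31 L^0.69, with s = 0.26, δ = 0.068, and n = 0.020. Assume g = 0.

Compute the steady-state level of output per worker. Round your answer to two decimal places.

y* ≈ 1.63

Steady state requires s·f(k) = (n + δ)·k, i.e. s·k^α = (n + δ)·k.
Rearranging, k^(1−α) = s / (n + δ).
k^0.69 = 0.26 / (0.020 + 0.068) = 0.26 / 0.088 = 2.9545
k* = 2.9545^(1/0.69) ≈ 4.8069
y* = (k*)^α = 4.8069^0.31 ≈ 1.6270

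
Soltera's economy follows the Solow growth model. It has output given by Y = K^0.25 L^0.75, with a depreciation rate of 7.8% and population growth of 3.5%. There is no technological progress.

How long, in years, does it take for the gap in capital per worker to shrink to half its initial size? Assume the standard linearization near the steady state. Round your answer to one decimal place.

t_½ ≈ 8.2 years

Near the steady state the convergence rate is λ = (1 − α)(n + δ).
λ = (1 − 0.25) × 0.113 = 0.75 × 0.113 = 0.08475
Half-life = ln 2 / λ = 0.6931 / 0.08475 ≈ 8.18 years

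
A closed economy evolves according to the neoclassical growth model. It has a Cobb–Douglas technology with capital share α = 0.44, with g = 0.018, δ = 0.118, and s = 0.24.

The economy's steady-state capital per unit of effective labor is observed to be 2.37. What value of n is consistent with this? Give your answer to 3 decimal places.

Steady state requires s·f(k) = (n + g + δ)·k, i.e. s·k^α = (n + g + δ)·k.
So s / (n + g + δ) = (k*)^(1−α) = 2.37^0.56 = 1.6213.
Therefore n + g + δ = s / 1.6213 = 0.24 / 1.6213 = 0.1480, so n = 0.1480 − 0.136 = 0.0120.

n ≈ 0.012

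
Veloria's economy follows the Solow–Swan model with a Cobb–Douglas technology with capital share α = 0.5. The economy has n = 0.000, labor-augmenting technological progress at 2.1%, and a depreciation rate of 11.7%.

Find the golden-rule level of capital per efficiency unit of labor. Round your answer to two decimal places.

The golden rule sets f'(k) = n + g + δ, i.e. α·k^(α−1) = n + g + δ.
So k^(1−α) = α / (n + g + δ) = 0.5 / 0.138 = 3.6232.
k_gold = 3.6232^(1/0.5) ≈ 13.1276

k_gold ≈ 13.13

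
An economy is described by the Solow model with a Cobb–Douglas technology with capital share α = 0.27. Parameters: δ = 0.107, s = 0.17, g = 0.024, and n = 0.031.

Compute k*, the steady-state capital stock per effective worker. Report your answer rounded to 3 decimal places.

k* = 1.068

Steady state requires s·f(k) = (n + g + δ)·k, i.e. s·k^α = (n + g + δ)·k.
Rearranging, k^(1−α) = s / (n + g + δ).
k^0.73 = 0.17 / (0.031 + 0.024 + 0.107) = 0.17 / 0.162 = 1.0494
k* = 1.0494^(1/0.73) ≈ 1.0683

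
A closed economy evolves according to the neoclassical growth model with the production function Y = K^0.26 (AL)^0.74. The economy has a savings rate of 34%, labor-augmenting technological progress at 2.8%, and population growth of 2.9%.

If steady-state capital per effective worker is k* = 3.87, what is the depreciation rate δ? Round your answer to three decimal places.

At the steady state, Δk = 0, so s·k^α = (n + g + δ)·k.
So s / (n + g + δ) = (k*)^(1−α) = 3.87^0.74 = 2.7221.
Therefore n + g + δ = s / 2.7221 = 0.34 / 2.7221 = 0.1249, so δ = 0.1249 − 0.057 = 0.0679.

δ ≈ 0.068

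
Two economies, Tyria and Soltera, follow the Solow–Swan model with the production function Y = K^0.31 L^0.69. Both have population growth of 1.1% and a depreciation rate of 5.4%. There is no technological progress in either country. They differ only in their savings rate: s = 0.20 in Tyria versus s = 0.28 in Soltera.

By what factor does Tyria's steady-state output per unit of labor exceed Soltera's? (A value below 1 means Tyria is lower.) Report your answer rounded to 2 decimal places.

Steady-state y* = [s/(n + δ)]^(α/(1−α)), so the ratio is [ (s_T/(n + δ)_T) / (s_S/(n + δ)_S) ]^0.4493.
s_T/(n + δ)_T = 0.20/0.065 = 3.0769; s_S/(n + δ)_S = 0.28/0.065 = 4.3077.
Ratio = (3.0769/4.3077)^0.4493 = 0.7143^0.4493 ≈ 0.8597

y*_T / y*_S ≈ 0.86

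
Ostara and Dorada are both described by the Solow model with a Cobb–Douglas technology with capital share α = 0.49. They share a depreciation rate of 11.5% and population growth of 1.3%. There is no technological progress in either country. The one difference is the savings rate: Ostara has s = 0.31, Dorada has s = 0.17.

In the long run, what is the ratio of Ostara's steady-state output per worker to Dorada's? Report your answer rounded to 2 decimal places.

Steady-state y* = [s/(n + δ)]^(α/(1−α)), so the ratio is [ (s_O/(n + δ)_O) / (s_D/(n + δ)_D) ]^0.9608.
s_O/(n + δ)_O = 0.31/0.128 = 2.4219; s_D/(n + δ)_D = 0.17/0.128 = 1.3281.
Ratio = (2.4219/1.3281)^0.9608 = 1.8236^0.9608 ≈ 1.7812

y*_O / y*_D ≈ 1.78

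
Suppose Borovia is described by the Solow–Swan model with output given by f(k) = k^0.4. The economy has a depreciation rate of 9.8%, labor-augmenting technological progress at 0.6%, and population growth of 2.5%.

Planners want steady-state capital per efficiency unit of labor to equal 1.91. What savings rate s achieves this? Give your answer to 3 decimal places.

In steady state, investment equals break-even investment: s·k^α = (n + g + δ)·k.
So s / (n + g + δ) = (k*)^(1−α) = 1.91^0.6 = 1.4744.
Therefore s = 1.4744 × (n + g + δ) = 1.4744 × 0.129 = 0.1902.

s ≈ 0.190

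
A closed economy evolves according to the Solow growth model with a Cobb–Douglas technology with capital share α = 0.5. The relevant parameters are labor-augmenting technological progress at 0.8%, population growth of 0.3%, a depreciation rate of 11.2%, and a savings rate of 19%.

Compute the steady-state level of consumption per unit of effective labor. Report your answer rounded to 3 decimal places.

At the steady state, Δk = 0, so s·k^α = (n + g + δ)·k.
Rearranging, k^(1−α) = s / (n + g + δ).
k^0.5 = 0.19 / (0.003 + 0.008 + 0.112) = 0.19 / 0.123 = 1.5447
k* = 1.5447^(1/0.5) ≈ 2.3861
y* = (k*)^α = 2.3861^0.5 ≈ 1.5447
c* = (1 − s)·y* = (1 − 0.19) × 1.5447 ≈ 1.2512

c* = 1.251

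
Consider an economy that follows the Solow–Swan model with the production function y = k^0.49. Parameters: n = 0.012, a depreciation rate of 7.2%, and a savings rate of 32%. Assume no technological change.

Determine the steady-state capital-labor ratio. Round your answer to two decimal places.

Steady state requires s·f(k) = (n + δ)·k, i.e. s·k^α = (n + δ)·k.
Dividing both sides by k: k^(1−α) = s / (n + δ).
k^0.51 = 0.32 / (0.012 + 0.072) = 0.32 / 0.084 = 3.8095
k* = 3.8095^(1/0.51) ≈ 13.7707

k* ≈ 13.77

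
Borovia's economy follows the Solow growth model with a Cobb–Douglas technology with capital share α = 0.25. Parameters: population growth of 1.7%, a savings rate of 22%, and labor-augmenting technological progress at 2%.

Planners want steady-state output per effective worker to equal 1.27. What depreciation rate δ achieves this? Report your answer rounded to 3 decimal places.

δ ≈ 0.070

In steady state, investment equals break-even investment: s·k^α = (n + g + δ)·k.
Since y* = [s/(n + g + δ)]^(α/(1−α)), we have s/(n + g + δ) = (y*)^((1−α)/α) = 1.27^3 = 2.0484.
Therefore n + g + δ = s / 2.0484 = 0.22 / 2.0484 = 0.1074, so δ = 0.1074 − 0.037 = 0.0704.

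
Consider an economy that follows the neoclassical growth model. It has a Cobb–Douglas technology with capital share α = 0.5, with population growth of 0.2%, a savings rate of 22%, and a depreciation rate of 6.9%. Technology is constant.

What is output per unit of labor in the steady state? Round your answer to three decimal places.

y* ≈ 3.099

Steady state requires s·f(k) = (n + δ)·k, i.e. s·k^α = (n + δ)·k.
Rearranging, k^(1−α) = s / (n + δ).
k^0.5 = 0.22 / (0.002 + 0.069) = 0.22 / 0.071 = 3.0986
k* = 3.0986^(1/0.5) ≈ 9.6013
y* = (k*)^α = 9.6013^0.5 ≈ 3.0986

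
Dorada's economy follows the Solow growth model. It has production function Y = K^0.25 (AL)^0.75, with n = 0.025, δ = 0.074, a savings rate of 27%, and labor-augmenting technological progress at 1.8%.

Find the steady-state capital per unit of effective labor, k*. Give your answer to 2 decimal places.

k* = 3.05

At the steady state, Δk = 0, so s·k^α = (n + g + δ)·k.
Rearranging, k^(1−α) = s / (n + g + δ).
k^0.75 = 0.27 / (0.025 + 0.018 + 0.074) = 0.27 / 0.117 = 2.3077
k* = 2.3077^(1/0.75) ≈ 3.0496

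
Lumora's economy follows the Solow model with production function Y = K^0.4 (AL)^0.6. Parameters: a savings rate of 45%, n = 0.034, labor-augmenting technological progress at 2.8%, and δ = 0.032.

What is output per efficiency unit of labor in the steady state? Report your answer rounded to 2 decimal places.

y* = 2.84

At the steady state, Δk = 0, so s·k^α = (n + g + δ)·k.
Rearranging, k^(1−α) = s / (n + g + δ).
k^0.6 = 0.45 / (0.034 + 0.028 + 0.032) = 0.45 / 0.094 = 4.7872
k* = 4.7872^(1/0.6) ≈ 13.5978
y* = (k*)^α = 13.5978^0.4 ≈ 2.8405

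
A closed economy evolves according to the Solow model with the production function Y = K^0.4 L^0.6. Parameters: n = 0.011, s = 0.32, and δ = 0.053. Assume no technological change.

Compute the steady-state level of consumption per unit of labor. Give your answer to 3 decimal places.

Steady state requires s·f(k) = (n + δ)·k, i.e. s·k^α = (n + δ)·k.
Rearranging, k^(1−α) = s / (n + δ).
k^0.6 = 0.32 / (0.011 + 0.053) = 0.32 / 0.064 = 5.0000
k* = 5.0000^(1/0.6) ≈ 14.6201
y* = (k*)^α = 14.6201^0.4 ≈ 2.9240
c* = (1 − s)·y* = (1 − 0.32) × 2.9240 ≈ 1.9883

c* = 1.988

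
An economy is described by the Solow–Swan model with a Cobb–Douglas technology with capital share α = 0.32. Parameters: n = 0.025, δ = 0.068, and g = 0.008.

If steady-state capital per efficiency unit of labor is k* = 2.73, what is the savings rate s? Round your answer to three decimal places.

At the steady state, Δk = 0, so s·k^α = (n + g + δ)·k.
So s / (n + g + δ) = (k*)^(1−α) = 2.73^0.68 = 1.9797.
Therefore s = 1.9797 × (n + g + δ) = 1.9797 × 0.101 = 0.1999.

s ≈ 0.200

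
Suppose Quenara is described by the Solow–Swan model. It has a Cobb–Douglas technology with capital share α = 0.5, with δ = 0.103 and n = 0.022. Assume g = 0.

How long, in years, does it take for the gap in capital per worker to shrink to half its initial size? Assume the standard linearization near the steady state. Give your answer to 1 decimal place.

Near the steady state the convergence rate is λ = (1 − α)(n + δ).
λ = (1 − 0.5) × 0.125 = 0.5 × 0.125 = 0.0625
Half-life = ln 2 / λ = 0.6931 / 0.0625 ≈ 11.09 years

t_½ ≈ 11.1 years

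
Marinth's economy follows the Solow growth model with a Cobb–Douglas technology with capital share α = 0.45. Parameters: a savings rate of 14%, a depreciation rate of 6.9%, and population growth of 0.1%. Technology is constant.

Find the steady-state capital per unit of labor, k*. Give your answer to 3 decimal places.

Steady state requires s·f(k) = (n + δ)·k, i.e. s·k^α = (n + δ)·k.
Rearranging, k^(1−α) = s / (n + δ).
k^0.55 = 0.14 / (0.001 + 0.069) = 0.14 / 0.070 = 2.0000
k* = 2.0000^(1/0.55) ≈ 3.5264

k* ≈ 3.526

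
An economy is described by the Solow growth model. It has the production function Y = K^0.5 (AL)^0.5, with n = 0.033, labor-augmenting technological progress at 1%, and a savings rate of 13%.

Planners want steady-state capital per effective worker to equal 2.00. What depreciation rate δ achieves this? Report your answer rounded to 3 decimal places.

In steady state, investment equals break-even investment: s·k^α = (n + g + δ)·k.
So s / (n + g + δ) = (k*)^(1−α) = 2.00^0.5 = 1.4142.
Therefore n + g + δ = s / 1.4142 = 0.13 / 1.4142 = 0.0919, so δ = 0.0919 − 0.043 = 0.0489.

δ ≈ 0.049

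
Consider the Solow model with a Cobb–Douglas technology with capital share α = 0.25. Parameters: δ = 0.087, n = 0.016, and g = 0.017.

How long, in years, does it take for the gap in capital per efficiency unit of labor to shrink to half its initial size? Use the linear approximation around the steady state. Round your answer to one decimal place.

about 7.7 years

Near the steady state the convergence rate is λ = (1 − α)(n + g + δ).
λ = (1 − 0.25) × 0.120 = 0.75 × 0.120 = 0.0900
Half-life = ln 2 / λ = 0.6931 / 0.0900 ≈ 7.70 years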